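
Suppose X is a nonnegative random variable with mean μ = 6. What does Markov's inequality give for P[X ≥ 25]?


μ = E[X] = 6, a = 25.
Markov: P[X ≥ 25] ≤ μ/a = (6)/25 = 6/25.
Numerically: ≈ 0.240.
(Since a = 25 > μ = 6.000, the bound 6/25 is < 1 and informative.)

P[X ≥ 25] ≤ 6/25 ≈ 0.240.


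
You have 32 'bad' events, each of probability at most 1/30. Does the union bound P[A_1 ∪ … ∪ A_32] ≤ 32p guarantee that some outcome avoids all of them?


Union bound: P[∪_{i=1}^{32} A_i] ≤ Σ_i P[A_i] ≤ 32·p = 32·(1/30) = 16/15.
Numerically: 16/15 ≈ 1.067.
Is 16/15 < 1? NO.
Since the bound 16/15 is ≥ 1, the union bound is uninformative here; it does NOT by itself certify existence.

32·p = 16/15 ≈ 1.067; existence NOT certified by the union bound.


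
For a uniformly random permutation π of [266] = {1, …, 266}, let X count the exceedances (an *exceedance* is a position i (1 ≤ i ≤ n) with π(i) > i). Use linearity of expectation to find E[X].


Write X = Σ_{i=1}^{266} X_i, where X_i = 1_{π(i) > i}.
For each fixed i, π(i) is uniform over {1, …, 266} (marginal of a uniform permutation), so P[π(i) > i] = (n − i)/n. Summing: Σ_{i=1}^{266} (n − i)/n = (0 + 1 + … + 265)/266 = 266(266 − 1)/(2·266) = (266 − 1)/2.
Hence E[X] = Σ_{i=1}^{266} (266 − i)/266 = 265/2 ≈ 132.500.

E[X] = 265/2 = 132.500.


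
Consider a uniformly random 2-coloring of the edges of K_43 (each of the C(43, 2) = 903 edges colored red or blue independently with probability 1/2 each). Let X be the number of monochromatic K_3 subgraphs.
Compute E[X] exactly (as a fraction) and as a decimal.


Let X = Σ_S X_S over the C(43, 3) = 12341 subsets S of size 3, where X_S = 1 if the K_3 on S is monochromatic.
For a fixed S, the K_3 on S has C(3, 2) = 3 edges. P[all 3 edges red] = (1/2)^3, and likewise for blue, so P[monochromatic] = 2·(1/2)^3 = 2^{1 − 3} = 1/4.
Summing: E[X] = C(43, 3) · 2^{1 − 3} = 12341 · 1/4 = 12341/4.
Numerically: E[X] ≈ 3085.250.

E[X] = C(43,3)·2^(1−C(3,2)) = 12341/4 ≈ 3085.250.


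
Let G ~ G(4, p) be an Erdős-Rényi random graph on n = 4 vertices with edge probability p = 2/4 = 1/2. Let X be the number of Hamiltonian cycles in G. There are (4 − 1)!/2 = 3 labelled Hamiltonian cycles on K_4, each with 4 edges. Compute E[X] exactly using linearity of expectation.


K_4 has (4 − 1)!/2 = 3 labelled Hamiltonian cycles.
For each such Hamiltonian cycle H, let X_H = 1 if all 4 edges of H are present in G. Then P[X_H = 1] = p^{4} = (1/2)^{4} = 1/16.
Summing the indicators: E[X] = Σ_H E[X_H] = 3 · p^{4} = 3 · 1/16 = 3/16.
Numerically: E[X] ≈ 0.1875.

E[X] = 3 · (1/2)^{4} = 3/16 ≈ 0.1875.


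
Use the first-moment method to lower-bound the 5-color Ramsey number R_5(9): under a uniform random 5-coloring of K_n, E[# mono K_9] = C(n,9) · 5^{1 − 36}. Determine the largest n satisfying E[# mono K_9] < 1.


We need C(n, 9) · 5^{1 − 36} < 1, i.e. C(n, 9) < 5^{36 − 1} = 2910383045673370361328125.
Check values of n near the boundary:
  n = 2168: C(2168, 9) = 2867804175977929537095120; 2867804175977929537095120 < 2910383045673370361328125? YES
  n = 2169: C(2169, 9) = 2879753360044504243499683; 2879753360044504243499683 < 2910383045673370361328125? YES
  n = 2170: C(2170, 9) = 2891746779868845075610510; 2891746779868845075610510 < 2910383045673370361328125? YES
  n = 2171: C(2171, 9) = 2903784578674959601827205; 2903784578674959601827205 < 2910383045673370361328125? YES
  n = 2172: C(2172, 9) = 2915866900084148060642020; 2915866900084148060642020 < 2910383045673370361328125? NO
  n = 2173: C(2173, 9) = 2927993888115921319674265; 2927993888115921319674265 < 2910383045673370361328125? NO
  n = 2174: C(2174, 9) = 2940165687188920530702934; 2940165687188920530702934 < 2910383045673370361328125? NO
The largest n with C(n, 9) < 2910383045673370361328125 is n = 2171 (where E[X] = 580756915734991920365441/582076609134674072265625 ≈ 0.9977328). Hence R_5(9) > 2171, i.e. R_5(9) ≥ 2172.

Largest n = 2171; hence R_5(9) > 2171.


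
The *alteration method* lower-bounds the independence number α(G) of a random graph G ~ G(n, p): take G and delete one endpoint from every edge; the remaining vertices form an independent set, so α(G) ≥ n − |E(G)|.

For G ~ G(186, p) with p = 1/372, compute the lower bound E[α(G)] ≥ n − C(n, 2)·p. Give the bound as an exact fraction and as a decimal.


E[|E(G)|] = C(186, 2)·p = 17205 · (1/372) = 185/4.
E[α(G)] ≥ n − E[|E(G)|] = 186 − 185/4 = 559/4.
Numerically: ≈ 139.75000.
(This is only a lower bound; the true E[α(G)] may be larger.)

E[α(G)] ≥ 559/4 ≈ 139.75000.


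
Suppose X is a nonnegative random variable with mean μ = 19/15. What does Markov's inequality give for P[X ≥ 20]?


μ = E[X] = 19/15, a = 20.
Markov: P[X ≥ 20] ≤ μ/a = (19/15)/20 = 19/300.
Numerically: ≈ 0.063.
(Since a = 20 > μ = 1.267, the bound 19/300 is < 1 and informative.)

P[X ≥ 20] ≤ 19/300 ≈ 0.063.


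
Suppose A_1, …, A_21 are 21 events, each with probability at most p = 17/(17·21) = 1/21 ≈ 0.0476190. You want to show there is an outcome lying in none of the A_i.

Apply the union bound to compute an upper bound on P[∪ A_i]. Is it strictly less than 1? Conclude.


Union bound: P[∪_{i=1}^{21} A_i] ≤ Σ_i P[A_i] ≤ 21·p = 21·(1/21) = 1.
Numerically: 1 ≈ 1.0000000.
Is 1 < 1? NO.
Since the bound 1 is ≥ 1, the union bound is uninformative here; it does NOT by itself certify existence.

21·p = 1 ≈ 1.0000000; existence NOT certified by the union bound.


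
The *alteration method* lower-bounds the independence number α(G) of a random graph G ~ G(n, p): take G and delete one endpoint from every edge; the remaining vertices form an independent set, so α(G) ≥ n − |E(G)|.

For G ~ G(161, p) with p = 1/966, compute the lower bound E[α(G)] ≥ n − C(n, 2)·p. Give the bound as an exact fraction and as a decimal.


E[|E(G)|] = C(161, 2)·p = 12880 · (1/966) = 40/3.
E[α(G)] ≥ n − E[|E(G)|] = 161 − 40/3 = 443/3.
Numerically: ≈ 147.66667.
(This is only a lower bound; the true E[α(G)] may be larger.)

E[α(G)] ≥ 443/3 ≈ 147.66667.


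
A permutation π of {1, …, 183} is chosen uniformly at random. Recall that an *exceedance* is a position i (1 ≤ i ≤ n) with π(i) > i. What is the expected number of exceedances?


Write X = Σ_{i=1}^{183} X_i, where X_i = 1_{π(i) > i}.
For each fixed i, π(i) is uniform over {1, …, 183} (marginal of a uniform permutation), so P[π(i) > i] = (n − i)/n. Summing: Σ_{i=1}^{183} (n − i)/n = (0 + 1 + … + 182)/183 = 183(183 − 1)/(2·183) = (183 − 1)/2.
Hence E[X] = Σ_{i=1}^{183} (183 − i)/183 = 91 ≈ 91.0000.

E[X] = 91 = 91.0000.


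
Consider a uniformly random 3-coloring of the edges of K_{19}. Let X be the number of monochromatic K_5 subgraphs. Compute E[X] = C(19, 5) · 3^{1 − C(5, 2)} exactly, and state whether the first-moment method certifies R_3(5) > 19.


E[X] = C(19, 5) · 3^{1 − 10} = 11628 · 3^{−9} = 11628/19683.
As a reduced fraction: E[X] = 1292/2187 ≈ 0.590764.
Is E[X] < 1? YES.
Since E[X] < 1, there exists a 3-coloring of K_{19} with no monochromatic K_5; hence R_3(5) > 19.

E[X] = 1292/2187 ≈ 0.590764; E[X] < 1, so R_3(5) > 19.


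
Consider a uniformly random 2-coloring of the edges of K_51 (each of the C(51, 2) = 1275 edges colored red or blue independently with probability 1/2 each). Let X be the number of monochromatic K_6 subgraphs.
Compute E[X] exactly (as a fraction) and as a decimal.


Let X = Σ_S X_S over the C(51, 6) = 18009460 subsets S of size 6, where X_S = 1 if the K_6 on S is monochromatic.
For a fixed S, the K_6 on S has C(6, 2) = 15 edges. P[all 15 edges red] = (1/2)^15, and likewise for blue, so P[monochromatic] = 2·(1/2)^15 = 2^{1 − 15} = 1/16384.
Summing: E[X] = C(51, 6) · 2^{1 − 15} = 18009460 · 1/16384 = 4502365/4096.
Numerically: E[X] ≈ 1099.210205.

E[X] = C(51,6)·2^(1−C(6,2)) = 4502365/4096 ≈ 1099.210205.


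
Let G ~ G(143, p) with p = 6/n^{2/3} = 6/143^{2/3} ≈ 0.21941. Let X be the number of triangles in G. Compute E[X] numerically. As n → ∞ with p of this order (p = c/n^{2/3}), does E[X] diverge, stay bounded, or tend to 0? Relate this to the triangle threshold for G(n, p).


Number of potential triangles: C(143, 3) = 477191.
Each occurs with probability p³ ≈ (0.21941)³ ≈ 1.0562864e-02.
By linearity: E[X] = C(143, 3)·p³ ≈ 477191 · 1.0562864e-02 ≈ 5040.50350.
Since α = 2/3 < 1, p = c/n^{2/3} ≫ 1/n is above the triangle threshold p ~ 1/n. Asymptotically E[X] ~ (c³/6)·n^{3(1−α)} = (6³/6)·n^{1} → ∞; triangles are abundant w.h.p.

E[X] ≈ 5040.50350; in regime p = Θ(1/n^{2/3}) E[X] diverges (above the triangle threshold p ~ 1/n).


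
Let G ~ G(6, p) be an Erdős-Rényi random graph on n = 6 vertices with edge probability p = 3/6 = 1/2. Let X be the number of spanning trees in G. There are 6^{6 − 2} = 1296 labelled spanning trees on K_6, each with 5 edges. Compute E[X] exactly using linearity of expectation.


K_6 has 6^{6 − 2} = 1296 labelled spanning trees.
For each such spanning tree H, let X_H = 1 if all 5 edges of H are present in G. Then P[X_H = 1] = p^{5} = (1/2)^{5} = 1/32.
By linearity of expectation: E[X] = Σ_H E[X_H] = 1296 · p^{5} = 1296 · 1/32 = 81/2.
Numerically: E[X] ≈ 40.5.

E[X] = 1296 · (1/2)^{5} = 81/2 ≈ 40.5.


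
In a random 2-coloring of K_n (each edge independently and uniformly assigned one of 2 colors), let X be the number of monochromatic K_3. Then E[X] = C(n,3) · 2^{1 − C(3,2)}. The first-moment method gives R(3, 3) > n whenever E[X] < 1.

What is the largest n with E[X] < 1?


We need C(n, 3) · 2^{1 − 3} < 1, i.e. C(n, 3) < 2^{3 − 1} = 4.
Check values of n near the boundary:
  n = 3: C(3, 3) = 1; 1 < 4? YES
  n = 4: C(4, 3) = 4; 4 < 4? NO
  n = 5: C(5, 3) = 10; 10 < 4? NO
The largest n with C(n, 3) < 4 is n = 3 (where E[X] = 1/4 ≈ 0.250). Hence R(3, 3) > 3, i.e. R(3, 3) ≥ 4.

Largest n = 3; hence R(3, 3) > 3.


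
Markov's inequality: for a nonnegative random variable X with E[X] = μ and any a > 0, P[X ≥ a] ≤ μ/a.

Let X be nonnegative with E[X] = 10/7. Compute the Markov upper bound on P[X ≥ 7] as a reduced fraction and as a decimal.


μ = E[X] = 10/7, a = 7.
Markov: P[X ≥ 7] ≤ μ/a = (10/7)/7 = 10/49.
Numerically: ≈ 0.20408.
(Since a = 7 > μ = 1.42857, the bound 10/49 is < 1 and informative.)

P[X ≥ 7] ≤ 10/49 ≈ 0.20408.


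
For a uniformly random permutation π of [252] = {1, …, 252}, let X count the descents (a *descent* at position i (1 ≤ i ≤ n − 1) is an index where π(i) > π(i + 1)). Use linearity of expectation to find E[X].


Write X = Σ X_I over i = 1, …, 251, with X_I the indicator of one descent.
There are 251 indicators.
For each fixed i, the pair (π(i), π(i+1)) is a uniformly random ordered pair of distinct values from {1, …, 252}; by symmetry P[π(i) > π(i+1)] = 1/2.
By linearity: E[X] = 251 · (1/2) = (252 − 1) · (1/2) = 251/2 ≈ 125.500000.

E[X] = 251/2 = 125.500000.


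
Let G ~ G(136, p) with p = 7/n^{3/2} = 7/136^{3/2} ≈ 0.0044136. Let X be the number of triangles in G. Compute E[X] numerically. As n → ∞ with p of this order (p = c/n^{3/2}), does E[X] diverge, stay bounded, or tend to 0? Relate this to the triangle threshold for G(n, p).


Number of potential triangles: C(136, 3) = 410040.
Each occurs with probability p³ ≈ (0.0044136)³ ≈ 8.5974376e-08.
By linearity: E[X] = C(136, 3)·p³ ≈ 410040 · 8.5974376e-08 ≈ 0.03525.
Since α = 3/2 > 1, p = c/n^{3/2} = o(1/n) is below the triangle threshold p ~ 1/n. Asymptotically E[X] ~ (c³/6)·n^{3(1−α)} = (7³/6)·n^{-1.5} → 0, so by Markov's inequality G has no triangles w.h.p.

E[X] ≈ 0.03525; in regime p = Θ(1/n^{3/2}) E[X] tends to 0 (below the triangle threshold p ~ 1/n).


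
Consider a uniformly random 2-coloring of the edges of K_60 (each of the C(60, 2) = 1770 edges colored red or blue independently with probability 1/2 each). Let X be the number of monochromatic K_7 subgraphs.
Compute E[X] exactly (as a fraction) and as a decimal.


Let X = Σ_S X_S over the C(60, 7) = 386206920 subsets S of size 7, where X_S = 1 if the K_7 on S is monochromatic.
For a fixed S, the K_7 on S has C(7, 2) = 21 edges. P[all 21 edges red] = (1/2)^21, and likewise for blue, so P[monochromatic] = 2·(1/2)^21 = 2^{1 − 21} = 1/1048576.
By linearity: E[X] = C(60, 7) · 2^{1 − 21} = 386206920 · 1/1048576 = 48275865/131072.
Numerically: E[X] ≈ 368.3156.

E[X] = C(60,7)·2^(1−C(7,2)) = 48275865/131072 ≈ 368.3156.


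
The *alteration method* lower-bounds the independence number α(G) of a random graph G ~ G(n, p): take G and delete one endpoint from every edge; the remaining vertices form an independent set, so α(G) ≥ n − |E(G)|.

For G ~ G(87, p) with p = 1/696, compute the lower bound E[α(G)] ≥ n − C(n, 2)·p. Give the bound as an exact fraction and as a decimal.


E[|E(G)|] = C(87, 2)·p = 3741 · (1/696) = 43/8.
E[α(G)] ≥ n − E[|E(G)|] = 87 − 43/8 = 653/8.
Numerically: ≈ 81.625.
(This is only a lower bound; the true E[α(G)] may be larger.)

E[α(G)] ≥ 653/8 ≈ 81.625.


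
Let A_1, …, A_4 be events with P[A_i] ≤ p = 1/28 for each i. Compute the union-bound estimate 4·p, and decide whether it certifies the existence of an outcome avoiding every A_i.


Union bound: P[∪_{i=1}^{4} A_i] ≤ Σ_i P[A_i] ≤ 4·p = 4·(1/28) = 1/7.
Numerically: 1/7 ≈ 0.1428571.
Is 1/7 < 1? YES.
Since P[∪ A_i] ≤ 1/7 < 1, the complement has P[∩ A_i^c] ≥ 1 − 1/7 = 6/7 > 0, so some outcome avoids every A_i.

4·p = 1/7 ≈ 0.1428571; existence CERTIFIED by the union bound.


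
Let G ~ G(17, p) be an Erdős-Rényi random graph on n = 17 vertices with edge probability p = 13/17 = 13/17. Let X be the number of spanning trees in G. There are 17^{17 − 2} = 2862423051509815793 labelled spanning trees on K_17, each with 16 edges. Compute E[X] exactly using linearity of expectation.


K_17 has 17^{17 − 2} = 2862423051509815793 labelled spanning trees.
For each such spanning tree H, let X_H = 1 if all 16 edges of H are present in G. Then P[X_H = 1] = p^{16} = (13/17)^{16} = 665416609183179841/48661191875666868481.
By linearity of expectation: E[X] = Σ_H E[X_H] = 2862423051509815793 · p^{16} = 2862423051509815793 · 665416609183179841/48661191875666868481 = 665416609183179841/17.
Numerically: E[X] ≈ 3.9142e+16.

E[X] = 2862423051509815793 · (13/17)^{16} = 665416609183179841/17 ≈ 3.9142e+16.


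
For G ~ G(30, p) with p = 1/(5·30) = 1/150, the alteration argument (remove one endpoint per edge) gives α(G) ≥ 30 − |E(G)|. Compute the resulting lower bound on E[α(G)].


E[|E(G)|] = C(30, 2)·p = 435 · (1/150) = 29/10.
E[α(G)] ≥ n − E[|E(G)|] = 30 − 29/10 = 271/10.
Numerically: ≈ 27.100.
(This is only a lower bound; the true E[α(G)] may be larger.)

E[α(G)] ≥ 271/10 ≈ 27.100.


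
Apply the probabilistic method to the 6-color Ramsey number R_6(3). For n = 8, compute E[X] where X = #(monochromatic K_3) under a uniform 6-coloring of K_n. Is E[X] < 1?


E[X] = C(8, 3) · 6^{1 − 3} = 56 · 6^{−2} = 56/36.
As a reduced fraction: E[X] = 14/9 ≈ 1.5555556.
Is E[X] < 1? NO.
Since E[X] ≥ 1, the first-moment bound is inconclusive at n = 8; it does NOT by itself certify R_6(3) > 8.

E[X] = 14/9 ≈ 1.5555556; E[X] ≥ 1; first-moment method inconclusive here.


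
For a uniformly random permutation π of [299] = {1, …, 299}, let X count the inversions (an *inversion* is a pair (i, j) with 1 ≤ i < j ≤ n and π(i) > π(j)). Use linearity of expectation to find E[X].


Write X = Σ X_I over the C(299, 2) = 44551 pairs i < j, with X_I the indicator of one inversion.
There are 44551 indicators.
For each fixed pair i < j, the values π(i) and π(j) are two distinct elements of {1, …, 299} in uniformly random order; by symmetry P[π(i) > π(j)] = 1/2.
By linearity: E[X] = 44551 · (1/2) = C(299, 2) · (1/2) = 44551/2 = 44551/2 ≈ 22275.500.

E[X] = 44551/2 = 22275.500.


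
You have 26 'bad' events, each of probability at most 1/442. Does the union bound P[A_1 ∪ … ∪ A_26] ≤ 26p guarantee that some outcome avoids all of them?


Union bound: P[∪_{i=1}^{26} A_i] ≤ Σ_i P[A_i] ≤ 26·p = 26·(1/442) = 1/17.
Numerically: 1/17 ≈ 0.0588235.
Is 1/17 < 1? YES.
Since P[∪ A_i] ≤ 1/17 < 1, the complement has P[∩ A_i^c] ≥ 1 − 1/17 = 16/17 > 0, so some outcome avoids every A_i.

26·p = 1/17 ≈ 0.0588235; existence CERTIFIED by the union bound.


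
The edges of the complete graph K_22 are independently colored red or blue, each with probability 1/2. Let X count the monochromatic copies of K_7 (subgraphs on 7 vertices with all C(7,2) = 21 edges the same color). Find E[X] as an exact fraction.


Let X = Σ_S X_S over the C(22, 7) = 170544 subsets S of size 7, where X_S = 1 if the K_7 on S is monochromatic.
For a fixed S, the K_7 on S has C(7, 2) = 21 edges. P[all 21 edges red] = (1/2)^21, and likewise for blue, so P[monochromatic] = 2·(1/2)^21 = 2^{1 − 21} = 1/1048576.
By linearity: E[X] = C(22, 7) · 2^{1 − 21} = 170544 · 1/1048576 = 10659/65536.
Numerically: E[X] ≈ 0.1626.

E[X] = C(22,7)·2^(1−C(7,2)) = 10659/65536 ≈ 0.1626.


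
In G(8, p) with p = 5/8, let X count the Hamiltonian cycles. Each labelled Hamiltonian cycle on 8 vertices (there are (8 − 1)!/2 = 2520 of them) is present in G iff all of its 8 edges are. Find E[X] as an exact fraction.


K_8 has (8 − 1)!/2 = 2520 labelled Hamiltonian cycles.
For each such Hamiltonian cycle H, let X_H = 1 if all 8 edges of H are present in G. Then P[X_H = 1] = p^{8} = (5/8)^{8} = 390625/16777216.
By linearity of expectation: E[X] = Σ_H E[X_H] = 2520 · p^{8} = 2520 · 390625/16777216 = 123046875/2097152.
Numerically: E[X] ≈ 58.7.

E[X] = 2520 · (5/8)^{8} = 123046875/2097152 ≈ 58.7.


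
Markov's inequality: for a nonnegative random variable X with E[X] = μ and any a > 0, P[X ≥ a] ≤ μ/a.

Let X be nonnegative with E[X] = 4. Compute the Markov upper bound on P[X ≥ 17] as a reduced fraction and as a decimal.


μ = E[X] = 4, a = 17.
Markov: P[X ≥ 17] ≤ μ/a = (4)/17 = 4/17.
Numerically: ≈ 0.235.
(Since a = 17 > μ = 4.000, the bound 4/17 is < 1 and informative.)

P[X ≥ 17] ≤ 4/17 ≈ 0.235.


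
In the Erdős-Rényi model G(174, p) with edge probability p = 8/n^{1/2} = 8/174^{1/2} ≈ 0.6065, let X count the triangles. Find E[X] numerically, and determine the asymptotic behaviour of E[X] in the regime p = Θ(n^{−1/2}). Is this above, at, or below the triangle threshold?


Number of potential triangles: C(174, 3) = 862924.
Each occurs with probability p³ ≈ (0.6065)³ ≈ 2.230725e-01.
By linearity: E[X] = C(174, 3)·p³ ≈ 862924 · 2.230725e-01 ≈ 192494.6379.
Since α = 1/2 < 1, p = c/n^{1/2} ≫ 1/n is above the triangle threshold p ~ 1/n. Asymptotically E[X] ~ (c³/6)·n^{3(1−α)} = (8³/6)·n^{1.5} → ∞; triangles are abundant w.h.p.

E[X] ≈ 192494.6379; in regime p = Θ(1/n^{1/2}) E[X] diverges (above the triangle threshold p ~ 1/n).


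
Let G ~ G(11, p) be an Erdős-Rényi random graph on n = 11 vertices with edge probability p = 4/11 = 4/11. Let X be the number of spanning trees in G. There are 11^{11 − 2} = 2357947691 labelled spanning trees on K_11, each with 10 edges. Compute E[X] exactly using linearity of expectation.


K_11 has 11^{11 − 2} = 2357947691 labelled spanning trees.
For each such spanning tree H, let X_H = 1 if all 10 edges of H are present in G. Then P[X_H = 1] = p^{10} = (4/11)^{10} = 1048576/25937424601.
By linearity of expectation: E[X] = Σ_H E[X_H] = 2357947691 · p^{10} = 2357947691 · 1048576/25937424601 = 1048576/11.
Numerically: E[X] ≈ 95325.1.

E[X] = 2357947691 · (4/11)^{10} = 1048576/11 ≈ 95325.1.


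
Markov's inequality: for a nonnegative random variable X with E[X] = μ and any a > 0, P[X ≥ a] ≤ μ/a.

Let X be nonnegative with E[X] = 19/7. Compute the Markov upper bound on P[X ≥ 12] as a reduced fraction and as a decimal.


μ = E[X] = 19/7, a = 12.
Markov: P[X ≥ 12] ≤ μ/a = (19/7)/12 = 19/84.
Numerically: ≈ 0.2262.
(Since a = 12 > μ = 2.7143, the bound 19/84 is < 1 and informative.)

P[X ≥ 12] ≤ 19/84 ≈ 0.2262.


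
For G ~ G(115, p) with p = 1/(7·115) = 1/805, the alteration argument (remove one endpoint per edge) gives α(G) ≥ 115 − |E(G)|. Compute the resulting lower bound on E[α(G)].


E[|E(G)|] = C(115, 2)·p = 6555 · (1/805) = 57/7.
E[α(G)] ≥ n − E[|E(G)|] = 115 − 57/7 = 748/7.
Numerically: ≈ 106.857.
(This is only a lower bound; the true E[α(G)] may be larger.)

E[α(G)] ≥ 748/7 ≈ 106.857.


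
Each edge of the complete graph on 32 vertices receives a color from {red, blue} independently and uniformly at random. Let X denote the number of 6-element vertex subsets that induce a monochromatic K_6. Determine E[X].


Let X = Σ_S X_S over the C(32, 6) = 906192 subsets S of size 6, where X_S = 1 if the K_6 on S is monochromatic.
For a fixed S, the K_6 on S has C(6, 2) = 15 edges. P[all 15 edges red] = (1/2)^15, and likewise for blue, so P[monochromatic] = 2·(1/2)^15 = 2^{1 − 15} = 1/16384.
By linearity of expectation: E[X] = C(32, 6) · 2^{1 − 15} = 906192 · 1/16384 = 56637/1024.
Numerically: E[X] ≈ 55.3096.

E[X] = C(32,6)·2^(1−C(6,2)) = 56637/1024 ≈ 55.3096.


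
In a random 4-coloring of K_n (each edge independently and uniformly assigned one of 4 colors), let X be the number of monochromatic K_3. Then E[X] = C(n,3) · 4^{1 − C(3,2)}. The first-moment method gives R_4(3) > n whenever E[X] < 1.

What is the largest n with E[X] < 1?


We need C(n, 3) · 4^{1 − 3} < 1, i.e. C(n, 3) < 4^{3 − 1} = 16.
Check values of n near the boundary:
  n = 3: C(3, 3) = 1; 1 < 16? YES
  n = 4: C(4, 3) = 4; 4 < 16? YES
  n = 5: C(5, 3) = 10; 10 < 16? YES
  n = 6: C(6, 3) = 20; 20 < 16? NO
  n = 7: C(7, 3) = 35; 35 < 16? NO
  n = 8: C(8, 3) = 56; 56 < 16? NO
The largest n with C(n, 3) < 16 is n = 5 (where E[X] = 5/8 ≈ 0.625000). Hence R_4(3) > 5, i.e. R_4(3) ≥ 6.

Largest n = 5; hence R_4(3) > 5.


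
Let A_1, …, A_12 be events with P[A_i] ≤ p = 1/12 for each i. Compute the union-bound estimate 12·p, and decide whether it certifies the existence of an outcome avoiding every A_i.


Union bound: P[∪_{i=1}^{12} A_i] ≤ Σ_i P[A_i] ≤ 12·p = 12·(1/12) = 1.
Numerically: 1 ≈ 1.000.
Is 1 < 1? NO.
Since the bound 1 is ≥ 1, the union bound is uninformative here; it does NOT by itself certify existence.

12·p = 1 ≈ 1.000; existence NOT certified by the union bound.


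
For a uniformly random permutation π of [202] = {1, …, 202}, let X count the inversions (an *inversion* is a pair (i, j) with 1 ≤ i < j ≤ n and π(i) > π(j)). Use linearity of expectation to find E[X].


Write X = Σ X_I over the C(202, 2) = 20301 pairs i < j, with X_I the indicator of one inversion.
There are 20301 indicators.
For each fixed pair i < j, the values π(i) and π(j) are two distinct elements of {1, …, 202} in uniformly random order; by symmetry P[π(i) > π(j)] = 1/2.
By linearity: E[X] = 20301 · (1/2) = C(202, 2) · (1/2) = 20301/2 = 20301/2 ≈ 10150.500.

E[X] = 20301/2 = 10150.500.


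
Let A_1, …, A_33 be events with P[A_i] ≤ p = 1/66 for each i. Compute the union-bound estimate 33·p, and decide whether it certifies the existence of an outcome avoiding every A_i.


Union bound: P[∪_{i=1}^{33} A_i] ≤ Σ_i P[A_i] ≤ 33·p = 33·(1/66) = 1/2.
Numerically: 1/2 ≈ 0.500.
Is 1/2 < 1? YES.
Since P[∪ A_i] ≤ 1/2 < 1, the complement has P[∩ A_i^c] ≥ 1 − 1/2 = 1/2 > 0, so some outcome avoids every A_i.

33·p = 1/2 ≈ 0.500; existence CERTIFIED by the union bound.


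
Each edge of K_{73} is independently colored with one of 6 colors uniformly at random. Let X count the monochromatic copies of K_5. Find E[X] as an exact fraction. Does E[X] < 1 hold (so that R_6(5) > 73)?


E[X] = C(73, 5) · 6^{1 − 10} = 15020334 · 6^{−9} = 15020334/10077696.
As a reduced fraction: E[X] = 834463/559872 ≈ 1.490.
Is E[X] < 1? NO.
Since E[X] ≥ 1, the first-moment bound is inconclusive at n = 73; it does NOT by itself certify R_6(5) > 73.

E[X] = 834463/559872 ≈ 1.490; E[X] ≥ 1; first-moment method inconclusive here.


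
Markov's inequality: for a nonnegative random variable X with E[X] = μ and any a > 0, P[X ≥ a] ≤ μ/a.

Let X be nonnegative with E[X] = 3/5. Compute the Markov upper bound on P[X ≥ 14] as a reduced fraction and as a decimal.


μ = E[X] = 3/5, a = 14.
Markov: P[X ≥ 14] ≤ μ/a = (3/5)/14 = 3/70.
Numerically: ≈ 0.0429.
(Since a = 14 > μ = 0.6000, the bound 3/70 is < 1 and informative.)

P[X ≥ 14] ≤ 3/70 ≈ 0.0429.


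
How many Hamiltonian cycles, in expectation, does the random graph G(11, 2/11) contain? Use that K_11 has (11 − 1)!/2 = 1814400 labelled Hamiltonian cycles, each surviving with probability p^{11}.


K_11 has (11 − 1)!/2 = 1814400 labelled Hamiltonian cycles.
For each such Hamiltonian cycle H, let X_H = 1 if all 11 edges of H are present in G. Then P[X_H = 1] = p^{11} = (2/11)^{11} = 2048/285311670611.
By linearity of expectation: E[X] = Σ_H E[X_H] = 1814400 · p^{11} = 1814400 · 2048/285311670611 = 3715891200/285311670611.
Numerically: E[X] ≈ 0.01302.

E[X] = 1814400 · (2/11)^{11} = 3715891200/285311670611 ≈ 0.01302.


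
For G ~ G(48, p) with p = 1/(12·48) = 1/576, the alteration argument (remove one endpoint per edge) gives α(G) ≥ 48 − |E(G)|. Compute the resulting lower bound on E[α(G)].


E[|E(G)|] = C(48, 2)·p = 1128 · (1/576) = 47/24.
E[α(G)] ≥ n − E[|E(G)|] = 48 − 47/24 = 1105/24.
Numerically: ≈ 46.0417.
(This is only a lower bound; the true E[α(G)] may be larger.)

E[α(G)] ≥ 1105/24 ≈ 46.0417.


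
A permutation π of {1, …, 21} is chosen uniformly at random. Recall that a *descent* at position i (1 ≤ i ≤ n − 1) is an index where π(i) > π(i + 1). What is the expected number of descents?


Write X = Σ X_I over i = 1, …, 20, with X_I the indicator of one descent.
There are 20 indicators.
For each fixed i, the pair (π(i), π(i+1)) is a uniformly random ordered pair of distinct values from {1, …, 21}; by symmetry P[π(i) > π(i+1)] = 1/2.
By linearity: E[X] = 20 · (1/2) = (21 − 1) · (1/2) = 10 ≈ 10.00000.

E[X] = 10 = 10.00000.


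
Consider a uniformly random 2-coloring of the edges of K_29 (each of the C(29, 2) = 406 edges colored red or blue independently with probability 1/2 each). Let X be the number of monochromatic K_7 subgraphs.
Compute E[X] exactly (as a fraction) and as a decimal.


Let X = Σ_S X_S over the C(29, 7) = 1560780 subsets S of size 7, where X_S = 1 if the K_7 on S is monochromatic.
For a fixed S, the K_7 on S has C(7, 2) = 21 edges. P[all 21 edges red] = (1/2)^21, and likewise for blue, so P[monochromatic] = 2·(1/2)^21 = 2^{1 − 21} = 1/1048576.
By linearity of expectation: E[X] = C(29, 7) · 2^{1 − 21} = 1560780 · 1/1048576 = 390195/262144.
Numerically: E[X] ≈ 1.488476.

E[X] = C(29,7)·2^(1−C(7,2)) = 390195/262144 ≈ 1.488476.


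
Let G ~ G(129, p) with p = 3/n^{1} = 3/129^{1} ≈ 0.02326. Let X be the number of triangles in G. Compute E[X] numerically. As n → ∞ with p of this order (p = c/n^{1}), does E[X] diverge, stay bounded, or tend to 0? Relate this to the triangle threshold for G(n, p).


Number of potential triangles: C(129, 3) = 349504.
Each occurs with probability p³ ≈ (0.02326)³ ≈ 1.257751e-05.
By linearity: E[X] = C(129, 3)·p³ ≈ 349504 · 1.257751e-05 ≈ 4.3959.
Here α = 1, so p = 3/n is exactly at the triangle threshold p ~ 1/n. Asymptotically E[X] → c³/6 = 3³/6 = 9/2 ≈ 4.5000, a bounded constant. In this regime the triangle count is asymptotically Poisson(c³/6).

E[X] ≈ 4.3959; in regime p = Θ(1/n^{1}) E[X] stays bounded (at the triangle threshold p ~ 1/n).


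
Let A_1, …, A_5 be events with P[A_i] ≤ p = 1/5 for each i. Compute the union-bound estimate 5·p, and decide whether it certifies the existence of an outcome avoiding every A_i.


Union bound: P[∪_{i=1}^{5} A_i] ≤ Σ_i P[A_i] ≤ 5·p = 5·(1/5) = 1.
Numerically: 1 ≈ 1.00000.
Is 1 < 1? NO.
Since the bound 1 is ≥ 1, the union bound is uninformative here; it does NOT by itself certify existence.

5·p = 1 ≈ 1.00000; existence NOT certified by the union bound.


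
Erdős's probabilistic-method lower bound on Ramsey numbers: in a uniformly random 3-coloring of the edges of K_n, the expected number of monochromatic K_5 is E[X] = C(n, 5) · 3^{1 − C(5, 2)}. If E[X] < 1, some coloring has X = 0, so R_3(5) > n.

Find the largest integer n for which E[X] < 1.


We need C(n, 5) · 3^{1 − 10} < 1, i.e. C(n, 5) < 3^{10 − 1} = 19683.
Check values of n near the boundary:
  n = 17: C(17, 5) = 6188; 6188 < 19683? YES
  n = 18: C(18, 5) = 8568; 8568 < 19683? YES
  n = 19: C(19, 5) = 11628; 11628 < 19683? YES
  n = 20: C(20, 5) = 15504; 15504 < 19683? YES
  n = 21: C(21, 5) = 20349; 20349 < 19683? NO
The largest n with C(n, 5) < 19683 is n = 20 (where E[X] = 5168/6561 ≈ 0.78768). Hence R_3(5) > 20, i.e. R_3(5) ≥ 21.

Largest n = 20; hence R_3(5) > 20.


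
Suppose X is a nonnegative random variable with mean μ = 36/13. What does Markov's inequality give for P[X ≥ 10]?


μ = E[X] = 36/13, a = 10.
Markov: P[X ≥ 10] ≤ μ/a = (36/13)/10 = 18/65.
Numerically: ≈ 0.27692.
(Since a = 10 > μ = 2.76923, the bound 18/65 is < 1 and informative.)

P[X ≥ 10] ≤ 18/65 ≈ 0.27692.


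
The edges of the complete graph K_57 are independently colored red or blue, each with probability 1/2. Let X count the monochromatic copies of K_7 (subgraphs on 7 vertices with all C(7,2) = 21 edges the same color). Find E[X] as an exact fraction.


Let X = Σ_S X_S over the C(57, 7) = 264385836 subsets S of size 7, where X_S = 1 if the K_7 on S is monochromatic.
For a fixed S, the K_7 on S has C(7, 2) = 21 edges. P[all 21 edges red] = (1/2)^21, and likewise for blue, so P[monochromatic] = 2·(1/2)^21 = 2^{1 − 21} = 1/1048576.
By linearity: E[X] = C(57, 7) · 2^{1 − 21} = 264385836 · 1/1048576 = 66096459/262144.
Numerically: E[X] ≈ 252.137981.

E[X] = C(57,7)·2^(1−C(7,2)) = 66096459/262144 ≈ 252.137981.


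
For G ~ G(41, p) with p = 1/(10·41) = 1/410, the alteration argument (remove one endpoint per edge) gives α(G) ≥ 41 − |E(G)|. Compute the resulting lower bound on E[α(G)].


E[|E(G)|] = C(41, 2)·p = 820 · (1/410) = 2.
E[α(G)] ≥ n − E[|E(G)|] = 41 − 2 = 39.
Numerically: ≈ 39.000.
(This is only a lower bound; the true E[α(G)] may be larger.)

E[α(G)] ≥ 39 ≈ 39.000.


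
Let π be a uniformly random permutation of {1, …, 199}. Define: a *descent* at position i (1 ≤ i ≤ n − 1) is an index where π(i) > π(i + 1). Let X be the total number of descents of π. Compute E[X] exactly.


Write X = Σ X_I over i = 1, …, 198, with X_I the indicator of one descent.
There are 198 indicators.
For each fixed i, the pair (π(i), π(i+1)) is a uniformly random ordered pair of distinct values from {1, …, 199}; by symmetry P[π(i) > π(i+1)] = 1/2.
By linearity: E[X] = 198 · (1/2) = (199 − 1) · (1/2) = 99 ≈ 99.00000.

E[X] = 99 = 99.00000.


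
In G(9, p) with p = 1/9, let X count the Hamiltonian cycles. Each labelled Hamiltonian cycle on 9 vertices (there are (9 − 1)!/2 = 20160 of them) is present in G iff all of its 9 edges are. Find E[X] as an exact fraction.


K_9 has (9 − 1)!/2 = 20160 labelled Hamiltonian cycles.
For each such Hamiltonian cycle H, let X_H = 1 if all 9 edges of H are present in G. Then P[X_H = 1] = p^{9} = (1/9)^{9} = 1/387420489.
By linearity: E[X] = Σ_H E[X_H] = 20160 · p^{9} = 20160 · 1/387420489 = 2240/43046721.
Numerically: E[X] ≈ 5.20365e-05.

E[X] = 20160 · (1/9)^{9} = 2240/43046721 ≈ 5.20365e-05.


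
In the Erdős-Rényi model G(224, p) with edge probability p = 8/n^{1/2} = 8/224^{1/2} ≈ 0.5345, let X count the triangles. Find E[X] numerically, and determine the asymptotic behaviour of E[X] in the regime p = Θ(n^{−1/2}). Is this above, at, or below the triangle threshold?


Number of potential triangles: C(224, 3) = 1848224.
Each occurs with probability p³ ≈ (0.5345)³ ≈ 1.527207e-01.
By linearity: E[X] = C(224, 3)·p³ ≈ 1848224 · 1.527207e-01 ≈ 282262.0809.
Since α = 1/2 < 1, p = c/n^{1/2} ≫ 1/n is above the triangle threshold p ~ 1/n. Asymptotically E[X] ~ (c³/6)·n^{3(1−α)} = (8³/6)·n^{1.5} → ∞; triangles are abundant w.h.p.

E[X] ≈ 282262.0809; in regime p = Θ(1/n^{1/2}) E[X] diverges (above the triangle threshold p ~ 1/n).


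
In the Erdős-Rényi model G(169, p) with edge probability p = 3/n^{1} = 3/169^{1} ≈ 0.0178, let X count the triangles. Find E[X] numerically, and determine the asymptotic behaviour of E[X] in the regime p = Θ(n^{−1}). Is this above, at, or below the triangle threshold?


Number of potential triangles: C(169, 3) = 790244.
Each occurs with probability p³ ≈ (0.0178)³ ≈ 5.59376e-06.
By linearity: E[X] = C(169, 3)·p³ ≈ 790244 · 5.59376e-06 ≈ 4.420.
Here α = 1, so p = 3/n is exactly at the triangle threshold p ~ 1/n. Asymptotically E[X] → c³/6 = 3³/6 = 9/2 ≈ 4.500, a bounded constant. In this regime the triangle count is asymptotically Poisson(c³/6).

E[X] ≈ 4.420; in regime p = Θ(1/n^{1}) E[X] stays bounded (at the triangle threshold p ~ 1/n).


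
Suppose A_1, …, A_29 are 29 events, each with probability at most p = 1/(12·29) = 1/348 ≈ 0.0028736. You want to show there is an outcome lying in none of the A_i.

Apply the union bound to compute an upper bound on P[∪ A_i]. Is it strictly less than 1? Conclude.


Union bound: P[∪_{i=1}^{29} A_i] ≤ Σ_i P[A_i] ≤ 29·p = 29·(1/348) = 1/12.
Numerically: 1/12 ≈ 0.0833333.
Is 1/12 < 1? YES.
Since P[∪ A_i] ≤ 1/12 < 1, the complement has P[∩ A_i^c] ≥ 1 − 1/12 = 11/12 > 0, so some outcome avoids every A_i.

29·p = 1/12 ≈ 0.0833333; existence CERTIFIED by the union bound.


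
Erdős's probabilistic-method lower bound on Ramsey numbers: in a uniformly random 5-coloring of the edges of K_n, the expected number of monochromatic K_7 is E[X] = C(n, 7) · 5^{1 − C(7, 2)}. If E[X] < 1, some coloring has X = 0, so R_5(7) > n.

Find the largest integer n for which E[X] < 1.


We need C(n, 7) · 5^{1 − 21} < 1, i.e. C(n, 7) < 5^{21 − 1} = 95367431640625.
Check values of n near the boundary:
  n = 333: C(333, 7) = 84549532139028; 84549532139028 < 95367431640625? YES
  n = 334: C(334, 7) = 86359460961576; 86359460961576 < 95367431640625? YES
  n = 335: C(335, 7) = 88202498238195; 88202498238195 < 95367431640625? YES
  n = 336: C(336, 7) = 90079147136880; 90079147136880 < 95367431640625? YES
  n = 337: C(337, 7) = 91989916924632; 91989916924632 < 95367431640625? YES
  n = 338: C(338, 7) = 93935323022736; 93935323022736 < 95367431640625? YES
  n = 339: C(339, 7) = 95915887062372; 95915887062372 < 95367431640625? NO
  n = 340: C(340, 7) = 97932136940560; 97932136940560 < 95367431640625? NO
  n = 341: C(341, 7) = 99984606876440; 99984606876440 < 95367431640625? NO
The largest n with C(n, 7) < 95367431640625 is n = 338 (where E[X] = 93935323022736/95367431640625 ≈ 0.98498). Hence R_5(7) > 338, i.e. R_5(7) ≥ 339.

Largest n = 338; hence R_5(7) > 338.


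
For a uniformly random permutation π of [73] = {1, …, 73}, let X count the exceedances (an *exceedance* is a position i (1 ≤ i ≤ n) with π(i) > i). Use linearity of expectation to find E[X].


Write X = Σ_{i=1}^{73} X_i, where X_i = 1_{π(i) > i}.
For each fixed i, π(i) is uniform over {1, …, 73} (marginal of a uniform permutation), so P[π(i) > i] = (n − i)/n. Summing: Σ_{i=1}^{73} (n − i)/n = (0 + 1 + … + 72)/73 = 73(73 − 1)/(2·73) = (73 − 1)/2.
Hence E[X] = Σ_{i=1}^{73} (73 − i)/73 = 36 ≈ 36.0000.

E[X] = 36 = 36.0000.


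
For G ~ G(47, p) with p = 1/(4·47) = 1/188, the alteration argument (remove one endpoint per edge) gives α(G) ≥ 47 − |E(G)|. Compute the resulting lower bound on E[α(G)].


E[|E(G)|] = C(47, 2)·p = 1081 · (1/188) = 23/4.
E[α(G)] ≥ n − E[|E(G)|] = 47 − 23/4 = 165/4.
Numerically: ≈ 41.250000.
(This is only a lower bound; the true E[α(G)] may be larger.)

E[α(G)] ≥ 165/4 ≈ 41.250000.


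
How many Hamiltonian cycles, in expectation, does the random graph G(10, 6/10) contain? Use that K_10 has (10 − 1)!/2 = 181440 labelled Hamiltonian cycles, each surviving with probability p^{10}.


K_10 has (10 − 1)!/2 = 181440 labelled Hamiltonian cycles.
For each such Hamiltonian cycle H, let X_H = 1 if all 10 edges of H are present in G. Then P[X_H = 1] = p^{10} = (3/5)^{10} = 59049/9765625.
By linearity of expectation: E[X] = Σ_H E[X_H] = 181440 · p^{10} = 181440 · 59049/9765625 = 2142770112/1953125.
Numerically: E[X] ≈ 1097.1.

E[X] = 181440 · (3/5)^{10} = 2142770112/1953125 ≈ 1097.1.


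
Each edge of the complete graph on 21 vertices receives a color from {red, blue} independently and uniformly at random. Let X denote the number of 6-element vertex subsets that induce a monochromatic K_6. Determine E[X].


Let X = Σ_S X_S over the C(21, 6) = 54264 subsets S of size 6, where X_S = 1 if the K_6 on S is monochromatic.
For a fixed S, the K_6 on S has C(6, 2) = 15 edges. P[all 15 edges red] = (1/2)^15, and likewise for blue, so P[monochromatic] = 2·(1/2)^15 = 2^{1 − 15} = 1/16384.
By linearity: E[X] = C(21, 6) · 2^{1 − 15} = 54264 · 1/16384 = 6783/2048.
Numerically: E[X] ≈ 3.312.

E[X] = C(21,6)·2^(1−C(6,2)) = 6783/2048 ≈ 3.312.


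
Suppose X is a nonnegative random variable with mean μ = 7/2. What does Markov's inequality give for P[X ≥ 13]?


μ = E[X] = 7/2, a = 13.
Markov: P[X ≥ 13] ≤ μ/a = (7/2)/13 = 7/26.
Numerically: ≈ 0.269231.
(Since a = 13 > μ = 3.500000, the bound 7/26 is < 1 and informative.)

P[X ≥ 13] ≤ 7/26 ≈ 0.269231.


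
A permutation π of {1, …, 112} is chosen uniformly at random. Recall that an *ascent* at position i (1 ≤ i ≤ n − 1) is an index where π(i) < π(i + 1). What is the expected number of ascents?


Write X = Σ X_I over i = 1, …, 111, with X_I the indicator of one ascent.
There are 111 indicators.
For each fixed i, the pair (π(i), π(i+1)) is a uniformly random ordered pair of distinct values from {1, …, 112}; by symmetry P[π(i) < π(i+1)] = 1/2.
By linearity: E[X] = 111 · (1/2) = (112 − 1) · (1/2) = 111/2 ≈ 55.500000.

E[X] = 111/2 = 55.500000.


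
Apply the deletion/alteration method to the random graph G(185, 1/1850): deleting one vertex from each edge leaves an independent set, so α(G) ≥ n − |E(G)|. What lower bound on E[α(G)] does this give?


E[|E(G)|] = C(185, 2)·p = 17020 · (1/1850) = 46/5.
E[α(G)] ≥ n − E[|E(G)|] = 185 − 46/5 = 879/5.
Numerically: ≈ 175.80000.
(This is only a lower bound; the true E[α(G)] may be larger.)

E[α(G)] ≥ 879/5 ≈ 175.80000.


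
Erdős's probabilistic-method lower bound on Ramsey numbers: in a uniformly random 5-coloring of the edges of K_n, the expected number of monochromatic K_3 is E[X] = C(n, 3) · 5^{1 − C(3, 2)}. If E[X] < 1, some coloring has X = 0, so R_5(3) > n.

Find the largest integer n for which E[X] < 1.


We need C(n, 3) · 5^{1 − 3} < 1, i.e. C(n, 3) < 5^{3 − 1} = 25.
Check values of n near the boundary:
  n = 5: C(5, 3) = 10; 10 < 25? YES
  n = 6: C(6, 3) = 20; 20 < 25? YES
  n = 7: C(7, 3) = 35; 35 < 25? NO
  n = 8: C(8, 3) = 56; 56 < 25? NO
  n = 9: C(9, 3) = 84; 84 < 25? NO
The largest n with C(n, 3) < 25 is n = 6 (where E[X] = 4/5 ≈ 0.80000). Hence R_5(3) > 6, i.e. R_5(3) ≥ 7.

Largest n = 6; hence R_5(3) > 6.


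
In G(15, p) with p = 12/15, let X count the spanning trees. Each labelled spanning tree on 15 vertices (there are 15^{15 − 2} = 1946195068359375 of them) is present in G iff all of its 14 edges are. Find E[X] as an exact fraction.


K_15 has 15^{15 − 2} = 1946195068359375 labelled spanning trees.
For each such spanning tree H, let X_H = 1 if all 14 edges of H are present in G. Then P[X_H = 1] = p^{14} = (4/5)^{14} = 268435456/6103515625.
By linearity of expectation: E[X] = Σ_H E[X_H] = 1946195068359375 · p^{14} = 1946195068359375 · 268435456/6103515625 = 427972821516288/5.
Numerically: E[X] ≈ 8.559e+13.

E[X] = 1946195068359375 · (4/5)^{14} = 427972821516288/5 ≈ 8.559e+13.
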